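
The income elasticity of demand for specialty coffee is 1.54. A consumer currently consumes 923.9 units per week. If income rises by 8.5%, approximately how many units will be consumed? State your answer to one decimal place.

1044.8

%ΔQ ≈ η × %ΔI = 1.54 × 8.5% = 13.09%.
New Q ≈ 923.9 × (1 + 0.1309) = 1044.8.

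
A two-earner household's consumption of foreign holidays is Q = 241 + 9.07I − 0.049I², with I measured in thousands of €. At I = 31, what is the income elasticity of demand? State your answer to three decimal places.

At I = 31: Q = 475.0810.
dQ/dI = 9.07 − 0.098I = 6.03200.
η = (dQ/dI)·(I/Q) = 6.03200 × (31/475.0810) = 0.394.

0.394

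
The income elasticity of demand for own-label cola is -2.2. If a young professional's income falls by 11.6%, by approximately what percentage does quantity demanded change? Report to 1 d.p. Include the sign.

%ΔQ ≈ η × %ΔI = -2.2 × (-11.6%) = 25.5%.

25.5%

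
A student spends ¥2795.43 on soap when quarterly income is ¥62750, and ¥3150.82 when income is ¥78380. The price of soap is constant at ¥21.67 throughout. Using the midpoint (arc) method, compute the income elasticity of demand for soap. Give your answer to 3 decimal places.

With a constant price, Q₁ = 2795.43/21.67 = 129.000 and Q₂ = 3150.82/21.67 = 145.400 (equivalently, work directly with expenditure since P cancels).
Midpoint %ΔQ = (3150.82 − 2795.43)/2973.13 = 0.11953; midpoint %ΔI = (78380 − 62750)/70565 = 0.22150.
η = 0.11953 / 0.22150 = 0.540.

0.540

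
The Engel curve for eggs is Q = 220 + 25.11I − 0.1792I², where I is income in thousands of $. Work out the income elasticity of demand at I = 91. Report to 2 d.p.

At I = 91: Q = 1021.0548.
dQ/dI = 25.11 − 0.3584I = -7.50440.
η = (dQ/dI)·(I/Q) = -7.50440 × (91/1021.0548) = -0.67.

-0.67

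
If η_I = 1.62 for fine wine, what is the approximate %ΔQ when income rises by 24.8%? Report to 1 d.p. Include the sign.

%ΔQ ≈ η × %ΔI = 1.62 × 24.8% = 40.2%.

40.2%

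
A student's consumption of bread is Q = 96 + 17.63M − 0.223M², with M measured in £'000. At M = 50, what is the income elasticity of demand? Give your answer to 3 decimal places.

At M = 50: Q = 420.0000.
dQ/dM = 17.63 − 0.446M = -4.67000.
η = (dQ/dM)·(M/Q) = -4.67000 × (50/420.0000) = -0.556.

-0.556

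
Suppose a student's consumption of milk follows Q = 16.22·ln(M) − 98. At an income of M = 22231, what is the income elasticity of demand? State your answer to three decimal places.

At M = 22231: Q = 64.350.
dQ/dM = 16.22/M = 0.000729612 at this income.
η = (dQ/dM)·(M/Q) = 0.000729612 × (22231/64.350) = 0.252.

0.252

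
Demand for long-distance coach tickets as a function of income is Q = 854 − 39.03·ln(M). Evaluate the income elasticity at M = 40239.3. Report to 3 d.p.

At M = 40239.3: Q = 440.181.
dQ/dM = -39.03/M = -0.000969947 at this income.
η = (dQ/dM)·(M/Q) = -0.000969947 × (40239.3/440.181) = -0.089.

-0.089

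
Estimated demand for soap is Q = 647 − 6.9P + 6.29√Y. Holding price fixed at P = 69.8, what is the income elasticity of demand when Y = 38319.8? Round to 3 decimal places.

At P = 69.8, Y = 38319.8: Q = 1396.675.
Holding P constant, ∂Q/∂Y = 6.29/(2√Y) = 0.016066.
η_Y = (∂Q/∂Y)·(Y/Q) = 0.016066 × (38319.8/1396.675) = 0.441.

0.441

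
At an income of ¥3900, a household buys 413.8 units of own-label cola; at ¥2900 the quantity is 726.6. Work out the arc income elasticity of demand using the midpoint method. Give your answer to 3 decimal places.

-1.865

ΔQ = 726.6 − 413.8 = 312.8; midpoint Q̄ = (413.8 + 726.6)/2 = 570.2.
ΔI = 2900 − 3900 = -1000; midpoint Ī = (3900 + 2900)/2 = 3400.
η = (ΔQ/Q̄) ÷ (ΔI/Ī) = (312.8/570.2) ÷ (-1000/3400) = -1.865.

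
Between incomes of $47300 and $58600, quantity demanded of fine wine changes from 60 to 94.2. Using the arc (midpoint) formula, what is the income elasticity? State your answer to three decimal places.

ΔQ = 94.2 − 60 = 34.2; midpoint Q̄ = (60 + 94.2)/2 = 77.1.
ΔI = 58600 − 47300 = 11300; midpoint Ī = (47300 + 58600)/2 = 52950.
η = (ΔQ/Q̄) ÷ (ΔI/Ī) = (34.2/77.1) ÷ (11300/52950) = 2.079.

2.079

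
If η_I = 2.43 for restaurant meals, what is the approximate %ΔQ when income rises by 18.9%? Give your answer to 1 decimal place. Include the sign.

%ΔQ ≈ η × %ΔI = 2.43 × 18.9% = 45.9%.

45.9%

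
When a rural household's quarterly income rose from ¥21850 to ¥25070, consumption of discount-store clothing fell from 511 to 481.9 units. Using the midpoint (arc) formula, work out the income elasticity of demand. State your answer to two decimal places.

ΔQ = 481.9 − 511 = -29.1; midpoint Q̄ = (511 + 481.9)/2 = 496.45.
ΔI = 25070 − 21850 = 3220; midpoint Ī = (21850 + 25070)/2 = 23460.
η = (ΔQ/Q̄) ÷ (ΔI/Ī) = (-29.1/496.45) ÷ (3220/23460) = -0.43.

-0.43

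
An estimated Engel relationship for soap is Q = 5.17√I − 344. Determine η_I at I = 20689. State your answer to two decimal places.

At I = 20689: Q = 399.636.
dQ/dI = 5.17/(2√I) = 0.0179718 at this income.
η = (dQ/dI)·(I/Q) = 0.0179718 × (20689/399.636) = 0.93.

0.93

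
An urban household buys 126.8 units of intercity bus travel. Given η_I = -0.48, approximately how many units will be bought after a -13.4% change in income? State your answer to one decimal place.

%ΔQ ≈ η × %ΔI = -0.48 × (-13.4%) = 6.432%.
New Q ≈ 126.8 × (1 + 0.06432) = 135.0.

135.0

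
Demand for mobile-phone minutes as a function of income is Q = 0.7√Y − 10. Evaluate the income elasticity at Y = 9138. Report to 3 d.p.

At Y = 9138: Q = 56.915.
dQ/dY = 0.7/(2√Y) = 0.00366136 at this income.
η = (dQ/dY)·(Y/Q) = 0.00366136 × (9138/56.915) = 0.588.

0.588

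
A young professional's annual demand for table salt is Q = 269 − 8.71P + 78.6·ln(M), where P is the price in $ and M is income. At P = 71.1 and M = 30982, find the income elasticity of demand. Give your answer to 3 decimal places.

0.170

At P = 71.1, M = 30982: Q = 462.534.
Holding P constant, ∂Q/∂M = 78.6/M = 0.00253696.
η_M = (∂Q/∂M)·(M/Q) = 0.00253696 × (30982/462.534) = 0.170.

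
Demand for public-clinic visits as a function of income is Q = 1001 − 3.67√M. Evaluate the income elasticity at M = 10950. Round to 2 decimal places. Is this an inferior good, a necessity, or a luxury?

At M = 10950: Q = 616.963.
dQ/dM = -3.67/(2√M) = -0.0175359 at this income.
η = (dQ/dM)·(M/Q) = -0.0175359 × (10950/616.963) = -0.31.
Since η < 0, the good is an inferior good.

-0.31 (inferior good)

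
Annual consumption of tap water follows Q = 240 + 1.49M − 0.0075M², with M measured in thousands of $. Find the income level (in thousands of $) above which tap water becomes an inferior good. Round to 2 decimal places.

99.33

dQ/dM = 1.49 − 0.015M.
The good is inferior where dQ/dM < 0. Setting dQ/dM = 0 gives M = 1.49 / 0.015 = 99.33.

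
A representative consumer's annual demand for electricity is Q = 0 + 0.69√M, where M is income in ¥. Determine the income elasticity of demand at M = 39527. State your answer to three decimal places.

0.500

At M = 39527: Q = 137.182.
dQ/dM = 0.69/(2√M) = 0.00173529 at this income.
η = (dQ/dM)·(M/Q) = 0.00173529 × (39527/137.182) = 0.500.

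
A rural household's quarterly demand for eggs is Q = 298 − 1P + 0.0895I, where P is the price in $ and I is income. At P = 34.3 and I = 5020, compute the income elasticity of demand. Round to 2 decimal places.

0.63

At P = 34.3, I = 5020: Q = 712.990.
Holding P constant, ∂Q/∂I = 0.0895.
η_I = (∂Q/∂I)·(I/Q) = 0.0895 × (5020/712.990) = 0.63.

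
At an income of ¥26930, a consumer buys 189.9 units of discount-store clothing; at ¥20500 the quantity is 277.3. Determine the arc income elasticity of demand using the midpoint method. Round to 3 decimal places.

-1.380

ΔQ = 277.3 − 189.9 = 87.4; midpoint Q̄ = (189.9 + 277.3)/2 = 233.6.
ΔI = 20500 − 26930 = -6430; midpoint Ī = (26930 + 20500)/2 = 23715.
η = (ΔQ/Q̄) ÷ (ΔI/Ī) = (87.4/233.6) ÷ (-6430/23715) = -1.380.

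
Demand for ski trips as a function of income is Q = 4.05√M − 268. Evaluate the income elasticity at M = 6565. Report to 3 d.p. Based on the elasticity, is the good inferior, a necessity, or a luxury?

At M = 6565: Q = 60.150.
dQ/dM = 4.05/(2√M) = 0.0249924 at this income.
η = (dQ/dM)·(M/Q) = 0.0249924 × (6565/60.150) = 2.728.
Since η > 1, the good is a luxury.

2.728 (luxury)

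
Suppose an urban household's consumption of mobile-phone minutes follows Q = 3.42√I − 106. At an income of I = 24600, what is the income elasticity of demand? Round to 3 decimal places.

At I = 24600: Q = 430.406.
dQ/dI = 3.42/(2√I) = 0.0109026 at this income.
η = (dQ/dI)·(I/Q) = 0.0109026 × (24600/430.406) = 0.623.

0.623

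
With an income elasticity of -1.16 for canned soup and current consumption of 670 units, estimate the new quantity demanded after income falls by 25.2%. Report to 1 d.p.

865.9

%ΔQ ≈ η × %ΔI = -1.16 × (-25.2%) = 29.232%.
New Q ≈ 670 × (1 + 0.29232) = 865.9.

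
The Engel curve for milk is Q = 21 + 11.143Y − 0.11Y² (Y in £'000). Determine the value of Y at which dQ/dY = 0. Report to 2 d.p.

dQ/dY = 11.143 − 0.22Y.
The good is inferior where dQ/dY < 0. Setting dQ/dY = 0 gives Y = 11.143 / 0.22 = 50.65.

50.65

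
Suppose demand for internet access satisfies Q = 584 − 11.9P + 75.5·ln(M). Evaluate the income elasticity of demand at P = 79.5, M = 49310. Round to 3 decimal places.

At P = 79.5, M = 49310: Q = 453.794.
Holding P constant, ∂Q/∂M = 75.5/M = 0.00153113.
η_M = (∂Q/∂M)·(M/Q) = 0.00153113 × (49310/453.794) = 0.166.

0.166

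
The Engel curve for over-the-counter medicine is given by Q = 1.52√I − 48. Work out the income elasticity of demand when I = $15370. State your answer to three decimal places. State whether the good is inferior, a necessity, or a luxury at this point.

0.671 (necessity)

At I = 15370: Q = 140.443.
dQ/dI = 1.52/(2√I) = 0.00613023 at this income.
η = (dQ/dI)·(I/Q) = 0.00613023 × (15370/140.443) = 0.671.
Since 0 < η < 1, the good is a necessity.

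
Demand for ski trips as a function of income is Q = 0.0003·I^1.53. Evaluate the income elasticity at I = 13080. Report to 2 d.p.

1.53

For Q = A·I^β the income elasticity is constant and equal to β.
Here β = 1.53, so η = 1.53.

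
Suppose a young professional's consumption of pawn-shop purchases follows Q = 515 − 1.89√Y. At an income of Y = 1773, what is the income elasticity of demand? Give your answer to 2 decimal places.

At Y = 1773: Q = 435.418.
dQ/dY = -1.89/(2√Y) = -0.0224428 at this income.
η = (dQ/dY)·(Y/Q) = -0.0224428 × (1773/435.418) = -0.09.

-0.09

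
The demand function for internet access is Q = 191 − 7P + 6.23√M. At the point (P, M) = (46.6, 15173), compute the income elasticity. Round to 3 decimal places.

0.607

At P = 46.6, M = 15173: Q = 632.203.
Holding P constant, ∂Q/∂M = 6.23/(2√M) = 0.0252885.
η_M = (∂Q/∂M)·(M/Q) = 0.0252885 × (15173/632.203) = 0.607.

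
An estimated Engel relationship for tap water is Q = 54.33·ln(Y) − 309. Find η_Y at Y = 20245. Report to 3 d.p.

0.237

At Y = 20245: Q = 229.718.
dQ/dY = 54.33/Y = 0.00268363 at this income.
η = (dQ/dY)·(Y/Q) = 0.00268363 × (20245/229.718) = 0.237.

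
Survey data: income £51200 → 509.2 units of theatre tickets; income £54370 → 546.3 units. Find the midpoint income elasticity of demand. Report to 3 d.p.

1.171

ΔQ = 546.3 − 509.2 = 37.1; midpoint Q̄ = (509.2 + 546.3)/2 = 527.75.
ΔI = 54370 − 51200 = 3170; midpoint Ī = (51200 + 54370)/2 = 52785.
η = (ΔQ/Q̄) ÷ (ΔI/Ī) = (37.1/527.75) ÷ (3170/52785) = 1.171.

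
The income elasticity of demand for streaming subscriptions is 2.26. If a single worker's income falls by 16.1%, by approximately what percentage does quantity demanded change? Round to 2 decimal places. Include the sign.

-36.39%

%ΔQ ≈ η × %ΔI = 2.26 × (-16.1%) = -36.39%.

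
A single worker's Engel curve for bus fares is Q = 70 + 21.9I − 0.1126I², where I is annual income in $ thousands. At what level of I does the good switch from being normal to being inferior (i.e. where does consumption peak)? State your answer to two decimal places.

97.25

dQ/dI = 21.9 − 0.2252I.
The good is inferior where dQ/dI < 0. Setting dQ/dI = 0 gives I = 21.9 / 0.2252 = 97.25.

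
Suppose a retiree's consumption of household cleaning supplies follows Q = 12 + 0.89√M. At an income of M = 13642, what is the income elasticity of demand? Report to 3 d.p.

0.448

At M = 13642: Q = 115.951.
dQ/dM = 0.89/(2√M) = 0.00380997 at this income.
η = (dQ/dM)·(M/Q) = 0.00380997 × (13642/115.951) = 0.448.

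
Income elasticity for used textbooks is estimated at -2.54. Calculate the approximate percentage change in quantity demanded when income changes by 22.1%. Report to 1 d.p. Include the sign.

%ΔQ ≈ η × %ΔI = -2.54 × 22.1% = -56.1%.

-56.1%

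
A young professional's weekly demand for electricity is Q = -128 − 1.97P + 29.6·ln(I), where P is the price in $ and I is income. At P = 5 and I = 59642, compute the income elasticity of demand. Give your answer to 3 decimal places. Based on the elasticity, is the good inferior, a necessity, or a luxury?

At P = 5, I = 59642: Q = 187.635.
Holding P constant, ∂Q/∂I = 29.6/I = 0.000496295.
η_I = (∂Q/∂I)·(I/Q) = 0.000496295 × (59642/187.635) = 0.158.
Since 0 < η < 1, this is a necessity.

0.158 (necessity)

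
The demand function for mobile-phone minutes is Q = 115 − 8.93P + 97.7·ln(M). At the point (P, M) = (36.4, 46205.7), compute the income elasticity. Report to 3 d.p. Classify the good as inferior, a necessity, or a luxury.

0.116 (necessity)

At P = 36.4, M = 46205.7: Q = 839.330.
Holding P constant, ∂Q/∂M = 97.7/M = 0.00211446.
η_M = (∂Q/∂M)·(M/Q) = 0.00211446 × (46205.7/839.330) = 0.116.
Since 0 < η < 1, this is a necessity.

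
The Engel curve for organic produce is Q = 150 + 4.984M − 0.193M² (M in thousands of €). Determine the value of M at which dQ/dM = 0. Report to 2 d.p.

12.91

dQ/dM = 4.984 − 0.386M.
The good is inferior where dQ/dM < 0. Setting dQ/dM = 0 gives M = 4.984 / 0.386 = 12.91.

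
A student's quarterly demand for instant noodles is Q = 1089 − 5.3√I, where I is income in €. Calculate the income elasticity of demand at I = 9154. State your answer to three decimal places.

At I = 9154: Q = 581.914.
dQ/dI = -5.3/(2√I) = -0.0276975 at this income.
η = (dQ/dI)·(I/Q) = -0.0276975 × (9154/581.914) = -0.436.

-0.436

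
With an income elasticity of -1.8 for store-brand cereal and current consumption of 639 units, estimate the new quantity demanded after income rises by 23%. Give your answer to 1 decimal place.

%ΔQ ≈ η × %ΔI = -1.8 × 23% = -41.4%.
New Q ≈ 639 × (1 − 0.414) = 374.5.

374.5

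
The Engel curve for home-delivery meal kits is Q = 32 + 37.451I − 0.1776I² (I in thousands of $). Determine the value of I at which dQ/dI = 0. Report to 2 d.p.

105.44

dQ/dI = 37.451 − 0.3552I.
The good is inferior where dQ/dI < 0. Setting dQ/dI = 0 gives I = 37.451 / 0.3552 = 105.44.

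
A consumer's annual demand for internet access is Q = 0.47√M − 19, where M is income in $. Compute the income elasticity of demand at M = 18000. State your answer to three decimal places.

At M = 18000: Q = 44.057.
dQ/dM = 0.47/(2√M) = 0.00175159 at this income.
η = (dQ/dM)·(M/Q) = 0.00175159 × (18000/44.057) = 0.716.

0.716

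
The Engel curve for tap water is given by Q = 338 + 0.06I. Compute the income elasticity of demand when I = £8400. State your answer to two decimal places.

At I = 8400: Q = 842.000.
dQ/dI = 0.06.
η = (dQ/dI)·(I/Q) = 0.06 × (8400/842.000) = 0.60.

0.60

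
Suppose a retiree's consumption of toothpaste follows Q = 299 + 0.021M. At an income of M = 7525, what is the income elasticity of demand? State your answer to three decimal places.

At M = 7525: Q = 457.025.
dQ/dM = 0.021.
η = (dQ/dM)·(M/Q) = 0.021 × (7525/457.025) = 0.346.

0.346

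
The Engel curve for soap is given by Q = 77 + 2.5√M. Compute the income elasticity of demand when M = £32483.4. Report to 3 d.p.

0.427

At M = 32483.4: Q = 527.579.
dQ/dM = 2.5/(2√M) = 0.00693552 at this income.
η = (dQ/dM)·(M/Q) = 0.00693552 × (32483.4/527.579) = 0.427.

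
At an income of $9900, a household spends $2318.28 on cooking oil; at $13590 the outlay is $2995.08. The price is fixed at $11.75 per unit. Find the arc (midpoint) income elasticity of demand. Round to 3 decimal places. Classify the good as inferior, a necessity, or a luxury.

0.811 (necessity)

With a constant price, Q₁ = 2318.28/11.75 = 197.300 and Q₂ = 2995.08/11.75 = 254.900 (equivalently, work directly with expenditure since P cancels).
Midpoint %ΔQ = (2995.08 − 2318.28)/2656.68 = 0.25475; midpoint %ΔI = (13590 − 9900)/11745 = 0.31418.
η = 0.25475 / 0.31418 = 0.811.
0 < η < 1 ⇒ necessity.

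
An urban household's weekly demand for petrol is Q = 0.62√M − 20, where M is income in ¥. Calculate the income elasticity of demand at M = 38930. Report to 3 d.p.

0.598

At M = 38930: Q = 102.330.
dQ/dM = 0.62/(2√M) = 0.00157116 at this income.
η = (dQ/dM)·(M/Q) = 0.00157116 × (38930/102.330) = 0.598.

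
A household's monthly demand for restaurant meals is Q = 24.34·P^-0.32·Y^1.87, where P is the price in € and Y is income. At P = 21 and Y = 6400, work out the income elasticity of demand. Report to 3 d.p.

For a multiplicative demand Q = A·P^α·Y^β, the income elasticity is β everywhere.
Here β = 1.87, so η = 1.870.

1.870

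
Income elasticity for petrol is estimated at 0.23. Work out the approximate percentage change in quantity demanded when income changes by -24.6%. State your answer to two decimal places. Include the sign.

%ΔQ ≈ η × %ΔI = 0.23 × (-24.6%) = -5.66%.

-5.66%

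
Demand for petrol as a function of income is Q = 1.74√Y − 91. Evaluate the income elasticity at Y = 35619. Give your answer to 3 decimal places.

0.692

At Y = 35619: Q = 237.390.
dQ/dY = 1.74/(2√Y) = 0.00460976 at this income.
η = (dQ/dY)·(Y/Q) = 0.00460976 × (35619/237.390) = 0.692.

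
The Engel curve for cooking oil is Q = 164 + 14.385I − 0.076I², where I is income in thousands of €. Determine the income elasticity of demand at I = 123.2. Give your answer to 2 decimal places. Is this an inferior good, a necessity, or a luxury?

-0.68 (inferior good)

At I = 123.2: Q = 782.6858.
dQ/dI = 14.385 − 0.152I = -4.34140.
η = (dQ/dI)·(I/Q) = -4.34140 × (123.2/782.6858) = -0.68.
η < 0 ⇒ inferior good.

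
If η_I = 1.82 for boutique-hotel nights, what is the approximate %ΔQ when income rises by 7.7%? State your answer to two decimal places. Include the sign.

14.01%

%ΔQ ≈ η × %ΔI = 1.82 × 7.7% = 14.01%.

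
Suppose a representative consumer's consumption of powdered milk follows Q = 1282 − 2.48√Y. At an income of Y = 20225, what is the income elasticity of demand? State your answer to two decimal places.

At Y = 20225: Q = 929.308.
dQ/dY = -2.48/(2√Y) = -0.00871922 at this income.
η = (dQ/dY)·(Y/Q) = -0.00871922 × (20225/929.308) = -0.19.

-0.19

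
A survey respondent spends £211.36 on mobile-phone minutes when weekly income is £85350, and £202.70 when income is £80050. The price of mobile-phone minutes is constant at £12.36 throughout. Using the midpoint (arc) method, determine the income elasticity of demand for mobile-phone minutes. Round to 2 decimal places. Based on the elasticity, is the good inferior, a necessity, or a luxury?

0.65 (necessity)

With a constant price, Q₁ = 211.36/12.36 = 17.100 and Q₂ = 202.70/12.36 = 16.400 (equivalently, work directly with expenditure since P cancels).
Midpoint %ΔQ = (202.70 − 211.36)/207.03 = -0.04183; midpoint %ΔI = (80050 − 85350)/82700 = -0.06409.
η = -0.04183 / -0.06409 = 0.65.
0 < η < 1 ⇒ necessity.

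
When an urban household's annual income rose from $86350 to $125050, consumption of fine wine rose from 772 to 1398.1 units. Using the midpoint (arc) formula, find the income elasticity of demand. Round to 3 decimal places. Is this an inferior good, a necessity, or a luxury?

1.576 (luxury)

ΔQ = 1398.1 − 772 = 626.1; midpoint Q̄ = (772 + 1398.1)/2 = 1085.05.
ΔI = 125050 − 86350 = 38700; midpoint Ī = (86350 + 125050)/2 = 105700.
η = (ΔQ/Q̄) ÷ (ΔI/Ī) = (626.1/1085.05) ÷ (38700/105700) = 1.576.
η > 1 ⇒ luxury.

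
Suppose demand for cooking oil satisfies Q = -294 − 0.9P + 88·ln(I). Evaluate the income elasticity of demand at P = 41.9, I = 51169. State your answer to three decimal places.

At P = 41.9, I = 51169: Q = 622.464.
Holding P constant, ∂Q/∂I = 88/I = 0.00171979.
η_I = (∂Q/∂I)·(I/Q) = 0.00171979 × (51169/622.464) = 0.141.

0.141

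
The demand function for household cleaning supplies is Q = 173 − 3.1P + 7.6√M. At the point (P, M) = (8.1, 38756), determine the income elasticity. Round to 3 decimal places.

0.455

At P = 8.1, M = 38756: Q = 1644.067.
Holding P constant, ∂Q/∂M = 7.6/(2√M) = 0.0193025.
η_M = (∂Q/∂M)·(M/Q) = 0.0193025 × (38756/1644.067) = 0.455.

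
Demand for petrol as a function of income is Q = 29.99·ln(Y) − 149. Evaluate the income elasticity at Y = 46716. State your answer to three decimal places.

At Y = 46716: Q = 173.448.
dQ/dY = 29.99/Y = 0.000641964 at this income.
η = (dQ/dY)·(Y/Q) = 0.000641964 × (46716/173.448) = 0.173.

0.173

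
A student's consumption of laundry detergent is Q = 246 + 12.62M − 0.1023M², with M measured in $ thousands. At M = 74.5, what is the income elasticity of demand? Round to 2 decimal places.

At M = 74.5: Q = 618.3994.
dQ/dM = 12.62 − 0.2046M = -2.62270.
η = (dQ/dM)·(M/Q) = -2.62270 × (74.5/618.3994) = -0.32.

-0.32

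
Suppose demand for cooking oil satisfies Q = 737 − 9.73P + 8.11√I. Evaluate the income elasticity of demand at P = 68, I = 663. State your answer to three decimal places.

At P = 68, I = 663: Q = 284.183.
Holding P constant, ∂Q/∂I = 8.11/(2√I) = 0.157483.
η_I = (∂Q/∂I)·(I/Q) = 0.157483 × (663/284.183) = 0.367.

0.367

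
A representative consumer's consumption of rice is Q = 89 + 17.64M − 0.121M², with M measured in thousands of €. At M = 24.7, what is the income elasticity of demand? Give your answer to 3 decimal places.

At M = 24.7: Q = 450.8871.
dQ/dM = 17.64 − 0.242M = 11.66260.
η = (dQ/dM)·(M/Q) = 11.66260 × (24.7/450.8871) = 0.639.

0.639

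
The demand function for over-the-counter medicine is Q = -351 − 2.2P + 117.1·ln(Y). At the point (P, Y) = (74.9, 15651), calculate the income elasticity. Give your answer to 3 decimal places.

0.190

At P = 74.9, Y = 15651: Q = 615.206.
Holding P constant, ∂Q/∂Y = 117.1/Y = 0.00748195.
η_Y = (∂Q/∂Y)·(Y/Q) = 0.00748195 × (15651/615.206) = 0.190.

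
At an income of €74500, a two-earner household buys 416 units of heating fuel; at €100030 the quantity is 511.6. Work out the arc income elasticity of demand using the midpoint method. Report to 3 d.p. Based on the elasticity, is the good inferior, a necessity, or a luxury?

ΔQ = 511.6 − 416 = 95.6; midpoint Q̄ = (416 + 511.6)/2 = 463.8.
ΔI = 100030 − 74500 = 25530; midpoint Ī = (74500 + 100030)/2 = 87265.
η = (ΔQ/Q̄) ÷ (ΔI/Ī) = (95.6/463.8) ÷ (25530/87265) = 0.705.
0 < η < 1 ⇒ necessity.

0.705 (necessity)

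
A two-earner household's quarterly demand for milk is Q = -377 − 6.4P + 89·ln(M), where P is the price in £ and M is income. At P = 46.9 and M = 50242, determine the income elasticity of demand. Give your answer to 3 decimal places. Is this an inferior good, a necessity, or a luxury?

0.311 (necessity)

At P = 46.9, M = 50242: Q = 286.230.
Holding P constant, ∂Q/∂M = 89/M = 0.00177143.
η_M = (∂Q/∂M)·(M/Q) = 0.00177143 × (50242/286.230) = 0.311.
Since 0 < η < 1, this is a necessity.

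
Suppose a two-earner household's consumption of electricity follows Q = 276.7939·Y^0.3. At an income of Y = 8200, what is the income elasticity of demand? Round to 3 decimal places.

0.300

For Q = A·Y^β the income elasticity is constant and equal to β.
Here β = 0.3, so η = 0.300.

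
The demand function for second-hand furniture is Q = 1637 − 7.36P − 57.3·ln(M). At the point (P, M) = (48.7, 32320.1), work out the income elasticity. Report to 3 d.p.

At P = 48.7, M = 32320.1: Q = 683.597.
Holding P constant, ∂Q/∂M = -57.3/M = -0.00177289.
η_M = (∂Q/∂M)·(M/Q) = -0.00177289 × (32320.1/683.597) = -0.084.

-0.084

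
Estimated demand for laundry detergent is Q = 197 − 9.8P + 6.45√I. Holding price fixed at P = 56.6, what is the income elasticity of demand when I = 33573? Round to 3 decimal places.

At P = 56.6, I = 33573: Q = 824.149.
Holding P constant, ∂Q/∂I = 6.45/(2√I) = 0.0176009.
η_I = (∂Q/∂I)·(I/Q) = 0.0176009 × (33573/824.149) = 0.717.

0.717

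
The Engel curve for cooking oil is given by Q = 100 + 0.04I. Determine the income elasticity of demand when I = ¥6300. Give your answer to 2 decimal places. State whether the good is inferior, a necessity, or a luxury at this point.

0.72 (necessity)

At I = 6300: Q = 352.000.
dQ/dI = 0.04.
η = (dQ/dI)·(I/Q) = 0.04 × (6300/352.000) = 0.72.
Since 0 < η < 1, the good is a necessity.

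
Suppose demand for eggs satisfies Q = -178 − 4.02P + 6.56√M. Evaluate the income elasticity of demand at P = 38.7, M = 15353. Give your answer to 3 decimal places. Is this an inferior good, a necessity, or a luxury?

At P = 38.7, M = 15353: Q = 479.257.
Holding P constant, ∂Q/∂M = 6.56/(2√M) = 0.0264714.
η_M = (∂Q/∂M)·(M/Q) = 0.0264714 × (15353/479.257) = 0.848.
Since 0 < η < 1, this is a necessity.

0.848 (necessity)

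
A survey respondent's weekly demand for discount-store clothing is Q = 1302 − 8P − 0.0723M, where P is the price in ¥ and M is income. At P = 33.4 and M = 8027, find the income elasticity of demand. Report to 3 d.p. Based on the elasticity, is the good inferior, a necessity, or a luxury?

At P = 33.4, M = 8027: Q = 454.448.
Holding P constant, ∂Q/∂M = −0.0723.
η_M = (∂Q/∂M)·(M/Q) = -0.0723 × (8027/454.448) = -1.277.
Since η < 0, this is an inferior good.

-1.277 (inferior good)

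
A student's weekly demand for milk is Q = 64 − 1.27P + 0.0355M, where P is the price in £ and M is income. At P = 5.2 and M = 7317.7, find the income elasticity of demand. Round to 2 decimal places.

At P = 5.2, M = 7317.7: Q = 317.174.
Holding P constant, ∂Q/∂M = 0.0355.
η_M = (∂Q/∂M)·(M/Q) = 0.0355 × (7317.7/317.174) = 0.82.

0.82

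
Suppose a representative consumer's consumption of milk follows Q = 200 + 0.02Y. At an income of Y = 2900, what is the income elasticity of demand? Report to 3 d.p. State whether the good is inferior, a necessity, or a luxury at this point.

0.225 (necessity)

At Y = 2900: Q = 258.000.
dQ/dY = 0.02.
η = (dQ/dY)·(Y/Q) = 0.02 × (2900/258.000) = 0.225.
Since 0 < η < 1, the good is a necessity.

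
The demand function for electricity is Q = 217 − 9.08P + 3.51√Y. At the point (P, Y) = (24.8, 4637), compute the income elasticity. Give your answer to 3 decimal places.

At P = 24.8, Y = 4637: Q = 230.831.
Holding P constant, ∂Q/∂Y = 3.51/(2√Y) = 0.0257726.
η_Y = (∂Q/∂Y)·(Y/Q) = 0.0257726 × (4637/230.831) = 0.518.

0.518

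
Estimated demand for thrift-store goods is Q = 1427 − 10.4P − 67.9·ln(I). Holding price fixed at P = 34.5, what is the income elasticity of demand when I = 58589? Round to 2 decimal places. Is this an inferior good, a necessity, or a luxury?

At P = 34.5, I = 58589: Q = 322.773.
Holding P constant, ∂Q/∂I = -67.9/I = -0.00115892.
η_I = (∂Q/∂I)·(I/Q) = -0.00115892 × (58589/322.773) = -0.21.
Since η < 0, this is an inferior good.

-0.21 (inferior good)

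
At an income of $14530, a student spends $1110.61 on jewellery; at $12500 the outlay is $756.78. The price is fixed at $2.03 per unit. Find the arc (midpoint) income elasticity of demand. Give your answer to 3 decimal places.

With a constant price, Q₁ = 1110.61/2.03 = 547.099 and Q₂ = 756.78/2.03 = 372.798 (equivalently, work directly with expenditure since P cancels).
Midpoint %ΔQ = (756.78 − 1110.61)/933.70 = -0.37896; midpoint %ΔI = (12500 − 14530)/13515 = -0.15020.
η = -0.37896 / -0.15020 = 2.523.

2.523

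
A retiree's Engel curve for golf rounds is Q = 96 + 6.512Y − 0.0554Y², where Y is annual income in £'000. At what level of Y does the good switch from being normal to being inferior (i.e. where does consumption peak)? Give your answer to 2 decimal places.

dQ/dY = 6.512 − 0.1108Y.
The good is inferior where dQ/dY < 0. Setting dQ/dY = 0 gives Y = 6.512 / 0.1108 = 58.77.

58.77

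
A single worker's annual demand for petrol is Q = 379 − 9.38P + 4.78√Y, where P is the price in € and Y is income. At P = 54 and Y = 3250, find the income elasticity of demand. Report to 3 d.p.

At P = 54, Y = 3250: Q = 144.982.
Holding P constant, ∂Q/∂Y = 4.78/(2√Y) = 0.0419234.
η_Y = (∂Q/∂Y)·(Y/Q) = 0.0419234 × (3250/144.982) = 0.940.

0.940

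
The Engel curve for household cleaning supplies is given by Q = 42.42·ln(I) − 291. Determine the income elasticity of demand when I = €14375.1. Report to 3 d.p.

0.369

At I = 14375.1: Q = 115.097.
dQ/dI = 42.42/I = 0.00295094 at this income.
η = (dQ/dI)·(I/Q) = 0.00295094 × (14375.1/115.097) = 0.369.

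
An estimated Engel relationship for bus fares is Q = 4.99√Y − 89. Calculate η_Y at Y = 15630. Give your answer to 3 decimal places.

0.583

At Y = 15630: Q = 534.850.
dQ/dY = 4.99/(2√Y) = 0.0199568 at this income.
η = (dQ/dY)·(Y/Q) = 0.0199568 × (15630/534.850) = 0.583.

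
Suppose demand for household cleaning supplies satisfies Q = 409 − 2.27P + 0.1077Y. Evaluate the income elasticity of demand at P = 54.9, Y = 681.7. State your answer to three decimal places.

At P = 54.9, Y = 681.7: Q = 357.796.
Holding P constant, ∂Q/∂Y = 0.1077.
η_Y = (∂Q/∂Y)·(Y/Q) = 0.1077 × (681.7/357.796) = 0.205.

0.205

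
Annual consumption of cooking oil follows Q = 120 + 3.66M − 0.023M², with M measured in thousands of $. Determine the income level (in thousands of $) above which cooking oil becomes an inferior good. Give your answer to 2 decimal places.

79.57

dQ/dM = 3.66 − 0.046M.
The good is inferior where dQ/dM < 0. Setting dQ/dM = 0 gives M = 3.66 / 0.046 = 79.57.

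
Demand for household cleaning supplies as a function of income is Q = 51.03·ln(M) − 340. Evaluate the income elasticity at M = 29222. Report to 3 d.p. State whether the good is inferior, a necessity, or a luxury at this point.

At M = 29222: Q = 184.725.
dQ/dM = 51.03/M = 0.00174629 at this income.
η = (dQ/dM)·(M/Q) = 0.00174629 × (29222/184.725) = 0.276.
Since 0 < η < 1, the good is a necessity.

0.276 (necessity)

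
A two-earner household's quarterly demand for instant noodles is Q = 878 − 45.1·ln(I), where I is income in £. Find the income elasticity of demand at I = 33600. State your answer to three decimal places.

-0.111

At I = 33600: Q = 407.955.
dQ/dI = -45.1/I = -0.00134226 at this income.
η = (dQ/dI)·(I/Q) = -0.00134226 × (33600/407.955) = -0.111.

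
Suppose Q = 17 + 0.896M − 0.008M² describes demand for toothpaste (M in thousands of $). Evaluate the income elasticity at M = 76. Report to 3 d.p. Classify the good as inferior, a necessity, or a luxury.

-0.625 (inferior good)

At M = 76: Q = 38.8880.
dQ/dM = 0.896 − 0.016M = -0.32000.
η = (dQ/dM)·(M/Q) = -0.32000 × (76/38.8880) = -0.625.
η < 0 ⇒ inferior good.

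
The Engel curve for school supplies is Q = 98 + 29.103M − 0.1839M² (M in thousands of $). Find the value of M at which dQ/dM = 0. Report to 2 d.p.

79.13

dQ/dM = 29.103 − 0.3678M.
The good is inferior where dQ/dM < 0. Setting dQ/dM = 0 gives M = 29.103 / 0.3678 = 79.13.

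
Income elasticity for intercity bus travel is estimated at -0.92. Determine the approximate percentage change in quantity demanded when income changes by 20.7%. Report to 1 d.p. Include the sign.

%ΔQ ≈ η × %ΔI = -0.92 × 20.7% = -19.0%.

-19.0%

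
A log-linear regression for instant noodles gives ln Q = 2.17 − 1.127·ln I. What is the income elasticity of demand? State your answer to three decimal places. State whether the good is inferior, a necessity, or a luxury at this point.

-1.127 (inferior good)

In a log-linear demand, the coefficient on ln I is the income elasticity.
So η = -1.127.
η < 0 ⇒ inferior good.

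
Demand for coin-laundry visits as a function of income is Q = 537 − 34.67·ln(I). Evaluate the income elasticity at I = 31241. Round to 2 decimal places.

-0.19

At I = 31241: Q = 178.183.
dQ/dI = -34.67/I = -0.00110976 at this income.
η = (dQ/dI)·(I/Q) = -0.00110976 × (31241/178.183) = -0.19.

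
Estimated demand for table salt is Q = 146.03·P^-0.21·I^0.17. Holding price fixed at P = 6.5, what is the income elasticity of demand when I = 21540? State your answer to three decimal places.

For a multiplicative demand Q = A·P^α·I^β, the income elasticity is β everywhere.
Here β = 0.17, so η = 0.170.

0.170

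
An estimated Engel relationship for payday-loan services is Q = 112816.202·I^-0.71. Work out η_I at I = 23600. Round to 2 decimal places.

-0.71

For Q = A·I^β the income elasticity is constant and equal to β.
Here β = -0.71, so η = -0.71.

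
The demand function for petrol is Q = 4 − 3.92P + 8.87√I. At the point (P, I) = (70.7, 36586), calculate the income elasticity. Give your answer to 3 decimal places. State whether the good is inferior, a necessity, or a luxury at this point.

At P = 70.7, I = 36586: Q = 1423.462.
Holding P constant, ∂Q/∂I = 8.87/(2√I) = 0.0231866.
η_I = (∂Q/∂I)·(I/Q) = 0.0231866 × (36586/1423.462) = 0.596.
Since 0 < η < 1, this is a necessity.

0.596 (necessity)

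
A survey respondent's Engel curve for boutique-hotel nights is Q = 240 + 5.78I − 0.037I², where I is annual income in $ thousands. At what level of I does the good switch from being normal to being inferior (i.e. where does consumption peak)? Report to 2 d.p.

dQ/dI = 5.78 − 0.074I.
The good is inferior where dQ/dI < 0. Setting dQ/dI = 0 gives I = 5.78 / 0.074 = 78.11.

78.11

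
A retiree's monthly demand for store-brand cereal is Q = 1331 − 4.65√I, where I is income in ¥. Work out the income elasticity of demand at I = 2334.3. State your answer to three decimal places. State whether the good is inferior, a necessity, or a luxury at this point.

-0.102 (inferior good)

At I = 2334.3: Q = 1106.337.
dQ/dI = -4.65/(2√I) = -0.0481221 at this income.
η = (dQ/dI)·(I/Q) = -0.0481221 × (2334.3/1106.337) = -0.102.
Since η < 0, the good is an inferior good.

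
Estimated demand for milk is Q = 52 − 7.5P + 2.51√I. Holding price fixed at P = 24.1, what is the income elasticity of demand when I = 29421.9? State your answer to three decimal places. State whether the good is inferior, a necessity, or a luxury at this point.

0.713 (necessity)

At P = 24.1, I = 29421.9: Q = 301.786.
Holding P constant, ∂Q/∂I = 2.51/(2√I) = 0.00731658.
η_I = (∂Q/∂I)·(I/Q) = 0.00731658 × (29421.9/301.786) = 0.713.
Since 0 < η < 1, this is a necessity.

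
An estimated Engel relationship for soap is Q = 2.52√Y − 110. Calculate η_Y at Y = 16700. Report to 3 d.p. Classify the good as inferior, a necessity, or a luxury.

At Y = 16700: Q = 215.656.
dQ/dY = 2.52/(2√Y) = 0.00975017 at this income.
η = (dQ/dY)·(Y/Q) = 0.00975017 × (16700/215.656) = 0.755.
Since 0 < η < 1, the good is a necessity.

0.755 (necessity)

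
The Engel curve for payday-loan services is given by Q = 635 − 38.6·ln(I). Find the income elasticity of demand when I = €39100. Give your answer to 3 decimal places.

-0.170

At I = 39100: Q = 226.848.
dQ/dI = -38.6/I = -0.000987212 at this income.
η = (dQ/dI)·(I/Q) = -0.000987212 × (39100/226.848) = -0.170.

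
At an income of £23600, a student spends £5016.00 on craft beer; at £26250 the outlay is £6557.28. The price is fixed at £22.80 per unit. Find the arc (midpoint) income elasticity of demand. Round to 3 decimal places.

2.505

With a constant price, Q₁ = 5016.00/22.80 = 220.000 and Q₂ = 6557.28/22.80 = 287.600 (equivalently, work directly with expenditure since P cancels).
Midpoint %ΔQ = (6557.28 − 5016.00)/5786.64 = 0.26635; midpoint %ΔI = (26250 − 23600)/24925 = 0.10632.
η = 0.26635 / 0.10632 = 2.505.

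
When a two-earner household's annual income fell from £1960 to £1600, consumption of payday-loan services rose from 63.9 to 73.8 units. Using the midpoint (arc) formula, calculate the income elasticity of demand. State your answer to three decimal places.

-0.711

ΔQ = 73.8 − 63.9 = 9.9; midpoint Q̄ = (63.9 + 73.8)/2 = 68.85.
ΔI = 1600 − 1960 = -360; midpoint Ī = (1960 + 1600)/2 = 1780.
η = (ΔQ/Q̄) ÷ (ΔI/Ī) = (9.9/68.85) ÷ (-360/1780) = -0.711.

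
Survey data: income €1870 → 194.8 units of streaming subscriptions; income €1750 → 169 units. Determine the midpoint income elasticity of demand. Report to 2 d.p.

2.14

ΔQ = 169 − 194.8 = -25.8; midpoint Q̄ = (194.8 + 169)/2 = 181.9.
ΔI = 1750 − 1870 = -120; midpoint Ī = (1870 + 1750)/2 = 1810.
η = (ΔQ/Q̄) ÷ (ΔI/Ī) = (-25.8/181.9) ÷ (-120/1810) = 2.14.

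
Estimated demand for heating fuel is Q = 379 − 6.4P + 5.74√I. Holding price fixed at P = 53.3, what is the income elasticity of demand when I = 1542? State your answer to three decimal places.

At P = 53.3, I = 1542: Q = 263.280.
Holding P constant, ∂Q/∂I = 5.74/(2√I) = 0.0730869.
η_I = (∂Q/∂I)·(I/Q) = 0.0730869 × (1542/263.280) = 0.428.

0.428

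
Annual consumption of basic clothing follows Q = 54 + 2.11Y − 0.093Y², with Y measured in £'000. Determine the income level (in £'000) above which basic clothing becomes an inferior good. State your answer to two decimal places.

dQ/dY = 2.11 − 0.186Y.
The good is inferior where dQ/dY < 0. Setting dQ/dY = 0 gives Y = 2.11 / 0.186 = 11.34.

11.34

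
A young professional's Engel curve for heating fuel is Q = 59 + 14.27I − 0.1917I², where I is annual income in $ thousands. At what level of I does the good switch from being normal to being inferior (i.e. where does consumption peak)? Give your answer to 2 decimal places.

dQ/dI = 14.27 − 0.3834I.
The good is inferior where dQ/dI < 0. Setting dQ/dI = 0 gives I = 14.27 / 0.3834 = 37.22.

37.22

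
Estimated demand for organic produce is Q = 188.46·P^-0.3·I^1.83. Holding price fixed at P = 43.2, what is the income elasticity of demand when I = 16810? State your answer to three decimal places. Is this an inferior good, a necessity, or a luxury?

For a multiplicative demand Q = A·P^α·I^β, the income elasticity is β everywhere.
Here β = 1.83, so η = 1.830.
Since η > 1, this is a luxury.

1.830 (luxury)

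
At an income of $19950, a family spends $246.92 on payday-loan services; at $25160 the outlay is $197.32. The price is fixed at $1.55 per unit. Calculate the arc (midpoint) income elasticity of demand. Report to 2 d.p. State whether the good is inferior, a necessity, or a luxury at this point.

With a constant price, Q₁ = 246.92/1.55 = 159.303 and Q₂ = 197.32/1.55 = 127.303 (equivalently, work directly with expenditure since P cancels).
Midpoint %ΔQ = (197.32 − 246.92)/222.12 = -0.22330; midpoint %ΔI = (25160 − 19950)/22555 = 0.23099.
η = -0.22330 / 0.23099 = -0.97.
η < 0 ⇒ inferior good.

-0.97 (inferior good)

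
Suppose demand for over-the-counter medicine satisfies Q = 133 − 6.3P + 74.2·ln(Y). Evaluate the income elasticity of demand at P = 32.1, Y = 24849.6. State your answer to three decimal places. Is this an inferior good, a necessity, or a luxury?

0.109 (necessity)

At P = 32.1, Y = 24849.6: Q = 681.718.
Holding P constant, ∂Q/∂Y = 74.2/Y = 0.00298596.
η_Y = (∂Q/∂Y)·(Y/Q) = 0.00298596 × (24849.6/681.718) = 0.109.
Since 0 < η < 1, this is a necessity.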